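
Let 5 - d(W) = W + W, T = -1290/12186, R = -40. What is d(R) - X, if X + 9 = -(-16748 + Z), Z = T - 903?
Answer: -35658482/2031 ≈ -17557.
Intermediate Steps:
T = -215/2031 (T = -1290*1/12186 = -215/2031 ≈ -0.10586)
Z = -1834208/2031 (Z = -215/2031 - 903 = -1834208/2031 ≈ -903.11)
d(W) = 5 - 2*W (d(W) = 5 - (W + W) = 5 - 2*W)
X = 35831117/2031 (X = -9 - (-16748 - 1834208/2031) = -9 - 1*(-35849396/2031) = -9 + 35849396/2031 = 35831117/2031 ≈ 17642.)
d(R) - X = (5 - 2*(-40)) - 1*35831117/2031 = (5 + 80) - 35831117/2031 = 85 - 35831117/2031 = -35658482/2031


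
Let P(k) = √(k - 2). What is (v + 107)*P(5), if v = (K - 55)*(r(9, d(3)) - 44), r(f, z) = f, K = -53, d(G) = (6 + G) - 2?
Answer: 3887*√3 ≈ 6732.5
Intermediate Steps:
d(G) = 4 + G
P(k) = √(-2 + k)
v = 3780 (v = (-53 - 55)*(9 - 44) = -108*(-35) = 3780)
(v + 107)*P(5) = (3780 + 107)*√(-2 + 5) = 3887*√3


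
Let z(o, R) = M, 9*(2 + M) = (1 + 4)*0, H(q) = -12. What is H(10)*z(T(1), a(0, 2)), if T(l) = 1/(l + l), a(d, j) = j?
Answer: 24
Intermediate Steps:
T(l) = 1/(2*l)
M = -2 (M = -2 + ((1 + 4)*0)/9 = -2 + (5*0)/9 = -2 + (⅑)*0 = -2 + 0 = -2)
z(o, R) = -2
H(10)*z(T(1), a(0, 2)) = -12*(-2) = 24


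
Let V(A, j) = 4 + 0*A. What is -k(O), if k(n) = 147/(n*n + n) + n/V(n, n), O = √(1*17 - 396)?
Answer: (-143641*I + 209*√379)/(1516*(√379 - I)) ≈ 0.38684 - 4.8471*I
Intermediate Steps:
V(A, j) = 4 (V(A, j) = 4 + 0 = 4)
O = I*√379 (O = √(17 - 396) = √(-379) = I*√379 ≈ 19.468*I)
k(n) = 147/(n + n²) + n/4 (k(n) = 147/(n*n + n) + n/4 = 147/(n² + n) + n*(¼) = 147/(n + n²) + n/4)
-k(O) = -(588 + (I*√379)² + (I*√379)³)/(4*(I*√379)*(1 + I*√379)) = -(-I*√379/379)*(588 - 379 - 379*I*√379)/(4*(1 + I*√379)) = -(-I*√379/379)*(209 - 379*I*√379)/(4*(1 + I*√379)) = -(-1)*I*√379*(209 - 379*I*√379)/(1516*(1 + I*√379)) = I*√379*(209 - 379*I*√379)/(1516*(1 + I*√379))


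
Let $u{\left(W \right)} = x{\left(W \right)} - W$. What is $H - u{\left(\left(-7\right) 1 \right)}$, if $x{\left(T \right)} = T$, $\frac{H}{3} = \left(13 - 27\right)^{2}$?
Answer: $588$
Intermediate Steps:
$H = 588$ ($H = 3 \left(13 - 27\right)^{2} = 3 \left(-14\right)^{2} = 3 \cdot 196 = 588$)
$u{\left(W \right)} = 0$ ($u{\left(W \right)} = W - W = 0$)
$H - u{\left(\left(-7\right) 1 \right)} = 588 - 0 = 588 + 0 = 588$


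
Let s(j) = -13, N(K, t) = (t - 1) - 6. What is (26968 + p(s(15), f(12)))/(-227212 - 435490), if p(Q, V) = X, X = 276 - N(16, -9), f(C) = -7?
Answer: -13630/331351 ≈ -0.041135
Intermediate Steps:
N(K, t) = -7 + t (N(K, t) = (-1 + t) - 6 = -7 + t)
X = 292 (X = 276 - (-7 - 9) = 276 - 1*(-16) = 276 + 16 = 292)
p(Q, V) = 292
(26968 + p(s(15), f(12)))/(-227212 - 435490) = (26968 + 292)/(-227212 - 435490) = 27260/(-662702) = 27260*(-1/662702) = -13630/331351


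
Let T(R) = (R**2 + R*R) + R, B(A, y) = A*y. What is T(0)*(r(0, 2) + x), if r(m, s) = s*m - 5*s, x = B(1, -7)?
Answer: 0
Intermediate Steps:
T(R) = R + 2*R**2 (T(R) = (R**2 + R**2) + R = 2*R**2 + R = R + 2*R**2)
x = -7 (x = 1*(-7) = -7)
r(m, s) = -5*s + m*s (r(m, s) = m*s - 5*s = -5*s + m*s)
T(0)*(r(0, 2) + x) = (0*(1 + 2*0))*(2*(-5 + 0) - 7) = (0*(1 + 0))*(2*(-5) - 7) = (0*1)*(-10 - 7) = 0*(-17) = 0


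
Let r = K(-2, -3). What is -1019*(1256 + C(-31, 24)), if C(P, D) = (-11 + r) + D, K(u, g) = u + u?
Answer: -1289035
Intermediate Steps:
K(u, g) = 2*u
r = -4 (r = 2*(-2) = -4)
C(P, D) = -15 + D (C(P, D) = (-11 - 4) + D = -15 + D)
-1019*(1256 + C(-31, 24)) = -1019*(1256 + (-15 + 24)) = -1019*(1256 + 9) = -1019*1265 = -1289035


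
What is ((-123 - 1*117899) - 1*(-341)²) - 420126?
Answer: -654429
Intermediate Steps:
((-123 - 1*117899) - 1*(-341)²) - 420126 = ((-123 - 117899) - 1*116281) - 420126 = (-118022 - 116281) - 420126 = -234303 - 420126 = -654429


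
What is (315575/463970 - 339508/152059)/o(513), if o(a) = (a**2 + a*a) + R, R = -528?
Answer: -561720553/190237557078340 ≈ -2.9527e-6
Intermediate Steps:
o(a) = -528 + 2*a**2 (o(a) = (a**2 + a*a) - 528 = (a**2 + a**2) - 528 = 2*a**2 - 528 = -528 + 2*a**2)
(315575/463970 - 339508/152059)/o(513) = (315575/463970 - 339508/152059)/(-528 + 2*513**2) = (315575*(1/463970) - 339508*1/152059)/(-528 + 2*263169) = (4855/7138 - 339508/152059)/(-528 + 526338) = -1685161659/1085397142/525810 = -1685161659/1085397142*1/525810 = -561720553/190237557078340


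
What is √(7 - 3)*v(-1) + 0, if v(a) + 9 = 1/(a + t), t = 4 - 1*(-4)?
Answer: -124/7 ≈ -17.714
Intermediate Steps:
t = 8 (t = 4 + 4 = 8)
v(a) = -9 + 1/(8 + a) (v(a) = -9 + 1/(a + 8) = -9 + 1/(8 + a))
√(7 - 3)*v(-1) + 0 = √(7 - 3)*((-71 - 9*(-1))/(8 - 1)) + 0 = √4*((-71 + 9)/7) + 0 = 2*((⅐)*(-62)) + 0 = 2*(-62/7) + 0 = -124/7 + 0 = -124/7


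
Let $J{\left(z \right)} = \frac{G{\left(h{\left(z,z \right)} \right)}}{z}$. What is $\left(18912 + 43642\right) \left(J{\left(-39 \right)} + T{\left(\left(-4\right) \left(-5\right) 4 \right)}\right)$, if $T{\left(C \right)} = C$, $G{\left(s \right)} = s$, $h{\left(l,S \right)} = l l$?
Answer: $2564714$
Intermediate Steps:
$h{\left(l,S \right)} = l^{2}$
$J{\left(z \right)} = z$ ($J{\left(z \right)} = \frac{z^{2}}{z} = z$)
$\left(18912 + 43642\right) \left(J{\left(-39 \right)} + T{\left(\left(-4\right) \left(-5\right) 4 \right)}\right) = \left(18912 + 43642\right) \left(-39 + \left(-4\right) \left(-5\right) 4\right) = 62554 \left(-39 + 20 \cdot 4\right) = 62554 \left(-39 + 80\right) = 62554 \cdot 41 = 2564714$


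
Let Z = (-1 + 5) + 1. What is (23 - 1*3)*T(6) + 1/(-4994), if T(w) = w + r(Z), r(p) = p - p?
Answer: 599279/4994 ≈ 120.00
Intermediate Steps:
Z = 5 (Z = 4 + 1 = 5)
r(p) = 0
T(w) = w (T(w) = w + 0 = w)
(23 - 1*3)*T(6) + 1/(-4994) = (23 - 1*3)*6 + 1/(-4994) = (23 - 3)*6 - 1/4994 = 20*6 - 1/4994 = 120 - 1/4994 = 599279/4994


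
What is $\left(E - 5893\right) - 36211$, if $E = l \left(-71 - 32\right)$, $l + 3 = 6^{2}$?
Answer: $-45503$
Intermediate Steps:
$l = 33$ ($l = -3 + 6^{2} = -3 + 36 = 33$)
$E = -3399$ ($E = 33 \left(-71 - 32\right) = 33 \left(-103\right) = -3399$)
$\left(E - 5893\right) - 36211 = \left(-3399 - 5893\right) - 36211 = -9292 - 36211 = -45503$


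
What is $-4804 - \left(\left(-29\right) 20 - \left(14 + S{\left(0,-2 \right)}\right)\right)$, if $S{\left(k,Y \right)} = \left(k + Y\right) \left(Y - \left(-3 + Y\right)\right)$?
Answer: $-4216$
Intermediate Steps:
$S{\left(k,Y \right)} = 3 Y + 3 k$ ($S{\left(k,Y \right)} = \left(Y + k\right) 3 = 3 Y + 3 k$)
$-4804 - \left(\left(-29\right) 20 - \left(14 + S{\left(0,-2 \right)}\right)\right) = -4804 - \left(\left(-29\right) 20 - \left(14 + 0 - 6\right)\right) = -4804 - \left(-580 - 8\right) = -4804 - -588 = -4804 + 588 = -4216$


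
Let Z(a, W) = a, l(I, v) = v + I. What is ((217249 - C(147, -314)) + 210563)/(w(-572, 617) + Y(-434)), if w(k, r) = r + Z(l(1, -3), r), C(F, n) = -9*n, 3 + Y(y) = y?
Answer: 212493/89 ≈ 2387.6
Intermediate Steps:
l(I, v) = I + v
Y(y) = -3 + y
w(k, r) = -2 + r (w(k, r) = r + (1 - 3) = r - 2 = -2 + r)
((217249 - C(147, -314)) + 210563)/(w(-572, 617) + Y(-434)) = ((217249 - (-9)*(-314)) + 210563)/((-2 + 617) + (-3 - 434)) = ((217249 - 1*2826) + 210563)/(615 - 437) = ((217249 - 2826) + 210563)/178 = (214423 + 210563)*(1/178) = 424986*(1/178) = 212493/89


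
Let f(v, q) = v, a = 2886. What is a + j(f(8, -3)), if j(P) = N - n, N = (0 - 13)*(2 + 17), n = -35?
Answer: 2674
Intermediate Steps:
N = -247 (N = -13*19 = -247)
j(P) = -212 (j(P) = -247 - 1*(-35) = -247 + 35 = -212)
a + j(f(8, -3)) = 2886 - 212 = 2674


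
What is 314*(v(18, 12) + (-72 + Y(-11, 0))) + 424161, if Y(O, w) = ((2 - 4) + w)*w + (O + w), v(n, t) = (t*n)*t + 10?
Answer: 1215127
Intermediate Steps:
v(n, t) = 10 + n*t² (v(n, t) = (n*t)*t + 10 = n*t² + 10 = 10 + n*t²)
Y(O, w) = O + w + w*(-2 + w) (Y(O, w) = (-2 + w)*w + (O + w) = w*(-2 + w) + (O + w) = O + w + w*(-2 + w))
314*(v(18, 12) + (-72 + Y(-11, 0))) + 424161 = 314*((10 + 18*12²) + (-72 + (-11 + 0² - 1*0))) + 424161 = 314*((10 + 18*144) + (-72 + (-11 + 0 + 0))) + 424161 = 314*((10 + 2592) + (-72 - 11)) + 424161 = 314*(2602 - 83) + 424161 = 314*2519 + 424161 = 790966 + 424161 = 1215127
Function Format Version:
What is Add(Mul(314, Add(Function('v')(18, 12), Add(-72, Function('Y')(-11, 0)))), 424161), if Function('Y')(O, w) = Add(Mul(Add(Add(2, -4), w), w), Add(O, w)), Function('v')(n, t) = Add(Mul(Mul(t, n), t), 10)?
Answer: 1215127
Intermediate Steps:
Function('v')(n, t) = Add(10, Mul(n, Pow(t, 2))) (Function('v')(n, t) = Add(Mul(Mul(n, t), t), 10) = Add(Mul(n, Pow(t, 2)), 10) = Add(10, Mul(n, Pow(t, 2))))
Function('Y')(O, w) = Add(O, w, Mul(w, Add(-2, w))) (Function('Y')(O, w) = Add(Mul(Add(-2, w), w), Add(O, w)) = Add(Mul(w, Add(-2, w)), Add(O, w)) = Add(O, w, Mul(w, Add(-2, w))))
Add(Mul(314, Add(Function('v')(18, 12), Add(-72, Function('Y')(-11, 0)))), 424161) = Add(Mul(314, Add(Add(10, Mul(18, Pow(12, 2))), Add(-72, Add(-11, Pow(0, 2), Mul(-1, 0))))), 424161) = Add(Mul(314, Add(Add(10, Mul(18, 144)), Add(-72, Add(-11, 0, 0)))), 424161) = Add(Mul(314, Add(Add(10, 2592), Add(-72, -11))), 424161) = Add(Mul(314, Add(2602, -83)), 424161) = Add(Mul(314, 2519), 424161) = Add(790966, 424161) = 1215127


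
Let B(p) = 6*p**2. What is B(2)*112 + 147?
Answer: 2835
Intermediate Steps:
B(2)*112 + 147 = (6*2**2)*112 + 147 = (6*4)*112 + 147 = 24*112 + 147 = 2688 + 147 = 2835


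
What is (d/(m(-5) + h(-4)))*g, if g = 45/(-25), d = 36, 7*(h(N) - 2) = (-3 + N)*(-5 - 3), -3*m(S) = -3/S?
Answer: -324/49 ≈ -6.6122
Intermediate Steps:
m(S) = 1/S (m(S) = -(-1)/S = 1/S)
h(N) = 38/7 - 8*N/7 (h(N) = 2 + ((-3 + N)*(-5 - 3))/7 = 2 + ((-3 + N)*(-8))/7 = 2 + (24 - 8*N)/7 = 2 + (24/7 - 8*N/7) = 38/7 - 8*N/7)
g = -9/5 (g = 45*(-1/25) = -9/5 ≈ -1.8000)
(d/(m(-5) + h(-4)))*g = (36/(1/(-5) + (38/7 - 8/7*(-4))))*(-9/5) = (36/(-⅕ + (38/7 + 32/7)))*(-9/5) = (36/(-⅕ + 10))*(-9/5) = (36/(49/5))*(-9/5) = (36*(5/49))*(-9/5) = (180/49)*(-9/5) = -324/49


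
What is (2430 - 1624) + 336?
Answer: 1142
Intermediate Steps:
(2430 - 1624) + 336 = 806 + 336 = 1142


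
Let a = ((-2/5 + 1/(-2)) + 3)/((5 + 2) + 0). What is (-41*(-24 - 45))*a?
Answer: 8487/10 ≈ 848.70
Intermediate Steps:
a = 3/10 (a = ((-2*⅕ + 1*(-½)) + 3)/(7 + 0) = ((-⅖ - ½) + 3)/7 = (-9/10 + 3)*(⅐) = (21/10)*(⅐) = 3/10 ≈ 0.30000)
(-41*(-24 - 45))*a = -41*(-24 - 45)*(3/10) = -41*(-69)*(3/10) = 2829*(3/10) = 8487/10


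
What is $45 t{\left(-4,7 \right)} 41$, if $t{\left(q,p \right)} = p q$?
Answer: $-51660$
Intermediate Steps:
$45 t{\left(-4,7 \right)} 41 = 45 \cdot 7 \left(-4\right) 41 = 45 \left(-28\right) 41 = \left(-1260\right) 41 = -51660$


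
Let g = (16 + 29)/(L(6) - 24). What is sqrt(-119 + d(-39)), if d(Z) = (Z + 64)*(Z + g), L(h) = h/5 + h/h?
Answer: I*sqrt(13610939)/109 ≈ 33.847*I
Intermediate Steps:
L(h) = 1 + h/5 (L(h) = h*(1/5) + 1 = h/5 + 1 = 1 + h/5)
g = -225/109 (g = (16 + 29)/((1 + (1/5)*6) - 24) = 45/((1 + 6/5) - 24) = 45/(11/5 - 24) = 45/(-109/5) = 45*(-5/109) = -225/109 ≈ -2.0642)
d(Z) = (64 + Z)*(-225/109 + Z) (d(Z) = (Z + 64)*(Z - 225/109) = (64 + Z)*(-225/109 + Z))
sqrt(-119 + d(-39)) = sqrt(-119 + (-14400/109 + (-39)**2 + (6751/109)*(-39))) = sqrt(-119 + (-14400/109 + 1521 - 263289/109)) = sqrt(-119 - 111900/109) = sqrt(-124871/109) = I*sqrt(13610939)/109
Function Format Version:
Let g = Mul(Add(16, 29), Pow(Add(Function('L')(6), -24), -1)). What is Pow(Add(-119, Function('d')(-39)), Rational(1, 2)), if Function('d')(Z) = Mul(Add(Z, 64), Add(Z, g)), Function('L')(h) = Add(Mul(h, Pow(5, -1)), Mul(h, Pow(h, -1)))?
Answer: Mul(Rational(1, 109), I, Pow(13610939, Rational(1, 2))) ≈ Mul(33.847, I)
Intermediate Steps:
Function('L')(h) = Add(1, Mul(Rational(1, 5), h)) (Function('L')(h) = Add(Mul(h, Rational(1, 5)), 1) = Add(Mul(Rational(1, 5), h), 1) = Add(1, Mul(Rational(1, 5), h)))
g = Rational(-225, 109) (g = Mul(Add(16, 29), Pow(Add(Add(1, Mul(Rational(1, 5), 6)), -24), -1)) = Mul(45, Pow(Add(Add(1, Rational(6, 5)), -24), -1)) = Mul(45, Pow(Add(Rational(11, 5), -24), -1)) = Mul(45, Pow(Rational(-109, 5), -1)) = Mul(45, Rational(-5, 109)) = Rational(-225, 109) ≈ -2.0642)
Function('d')(Z) = Mul(Add(64, Z), Add(Rational(-225, 109), Z)) (Function('d')(Z) = Mul(Add(Z, 64), Add(Z, Rational(-225, 109))) = Mul(Add(64, Z), Add(Rational(-225, 109), Z)))
Pow(Add(-119, Function('d')(-39)), Rational(1, 2)) = Pow(Add(-119, Add(Rational(-14400, 109), Pow(-39, 2), Mul(Rational(6751, 109), -39))), Rational(1, 2)) = Pow(Add(-119, Add(Rational(-14400, 109), 1521, Rational(-263289, 109))), Rational(1, 2)) = Pow(Add(-119, Rational(-111900, 109)), Rational(1, 2)) = Pow(Rational(-124871, 109), Rational(1, 2)) = Mul(Rational(1, 109), I, Pow(13610939, Rational(1, 2)))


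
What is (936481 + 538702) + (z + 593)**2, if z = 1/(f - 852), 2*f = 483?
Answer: 2723513149504/1490841 ≈ 1.8268e+6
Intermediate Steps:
f = 483/2 (f = (1/2)*483 = 483/2 ≈ 241.50)
z = -2/1221 (z = 1/(483/2 - 852) = 1/(-1221/2) = -2/1221 ≈ -0.0016380)
(936481 + 538702) + (z + 593)**2 = (936481 + 538702) + (-2/1221 + 593)**2 = 1475183 + (724051/1221)**2 = 1475183 + 524249850601/1490841 = 2723513149504/1490841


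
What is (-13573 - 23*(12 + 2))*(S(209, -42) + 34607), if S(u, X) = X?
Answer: -480280675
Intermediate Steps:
(-13573 - 23*(12 + 2))*(S(209, -42) + 34607) = (-13573 - 23*(12 + 2))*(-42 + 34607) = (-13573 - 23*14)*34565 = (-13573 - 322)*34565 = -13895*34565 = -480280675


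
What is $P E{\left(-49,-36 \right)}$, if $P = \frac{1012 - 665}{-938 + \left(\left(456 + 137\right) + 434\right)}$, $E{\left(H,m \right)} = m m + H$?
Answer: $\frac{432709}{89} \approx 4861.9$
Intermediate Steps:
$E{\left(H,m \right)} = H + m^{2}$ ($E{\left(H,m \right)} = m^{2} + H = H + m^{2}$)
$P = \frac{347}{89}$ ($P = \frac{347}{-938 + \left(593 + 434\right)} = \frac{347}{-938 + 1027} = \frac{347}{89} \approx 3.8989$)
$P E{\left(-49,-36 \right)} = \frac{347 \left(-49 + \left(-36\right)^{2}\right)}{89} = \frac{347 \left(-49 + 1296\right)}{89} = \frac{347}{89} \cdot 1247 = \frac{432709}{89}$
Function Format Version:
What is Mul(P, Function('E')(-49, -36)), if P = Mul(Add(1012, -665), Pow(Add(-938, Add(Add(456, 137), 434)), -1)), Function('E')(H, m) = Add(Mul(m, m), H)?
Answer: Rational(432709, 89) ≈ 4861.9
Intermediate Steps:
Function('E')(H, m) = Add(H, Pow(m, 2)) (Function('E')(H, m) = Add(Pow(m, 2), H) = Add(H, Pow(m, 2)))
P = Rational(347, 89) (P = Mul(347, Pow(Add(-938, Add(593, 434)), -1)) = Mul(347, Pow(Add(-938, 1027), -1)) = Mul(347, Pow(89, -1)) = Mul(347, Rational(1, 89)) = Rational(347, 89) ≈ 3.8989)
Mul(P, Function('E')(-49, -36)) = Mul(Rational(347, 89), Add(-49, Pow(-36, 2))) = Mul(Rational(347, 89), Add(-49, 1296)) = Mul(Rational(347, 89), 1247) = Rational(432709, 89)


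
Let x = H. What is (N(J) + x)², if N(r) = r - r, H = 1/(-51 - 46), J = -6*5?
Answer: 1/9409 ≈ 0.00010628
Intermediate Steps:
J = -30
H = -1/97 (H = 1/(-97) = -1/97 ≈ -0.010309)
N(r) = 0
x = -1/97 ≈ -0.010309
(N(J) + x)² = (0 - 1/97)² = (-1/97)² = 1/9409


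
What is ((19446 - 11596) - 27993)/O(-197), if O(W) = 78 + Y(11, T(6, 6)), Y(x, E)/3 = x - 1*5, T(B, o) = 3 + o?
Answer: -20143/96 ≈ -209.82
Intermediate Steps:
Y(x, E) = -15 + 3*x (Y(x, E) = 3*(x - 1*5) = 3*(x - 5) = 3*(-5 + x) = -15 + 3*x)
O(W) = 96 (O(W) = 78 + (-15 + 3*11) = 78 + (-15 + 33) = 78 + 18 = 96)
((19446 - 11596) - 27993)/O(-197) = ((19446 - 11596) - 27993)/96 = (7850 - 27993)*(1/96) = -20143*1/96 = -20143/96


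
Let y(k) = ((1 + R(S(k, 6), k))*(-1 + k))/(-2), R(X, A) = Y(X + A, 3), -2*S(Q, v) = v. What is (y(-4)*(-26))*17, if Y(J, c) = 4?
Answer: -5525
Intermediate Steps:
S(Q, v) = -v/2
R(X, A) = 4
y(k) = 5/2 - 5*k/2 (y(k) = ((1 + 4)*(-1 + k))/(-2) = (5*(-1 + k))*(-½) = (-5 + 5*k)*(-½) = 5/2 - 5*k/2)
(y(-4)*(-26))*17 = ((5/2 - 5/2*(-4))*(-26))*17 = ((5/2 + 10)*(-26))*17 = ((25/2)*(-26))*17 = -325*17 = -5525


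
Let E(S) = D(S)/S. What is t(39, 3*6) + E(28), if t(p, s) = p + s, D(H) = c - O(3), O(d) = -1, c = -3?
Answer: 797/14 ≈ 56.929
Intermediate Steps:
D(H) = -2 (D(H) = -3 - 1*(-1) = -3 + 1 = -2)
E(S) = -2/S
t(39, 3*6) + E(28) = (39 + 3*6) - 2/28 = (39 + 18) - 2*1/28 = 57 - 1/14 = 797/14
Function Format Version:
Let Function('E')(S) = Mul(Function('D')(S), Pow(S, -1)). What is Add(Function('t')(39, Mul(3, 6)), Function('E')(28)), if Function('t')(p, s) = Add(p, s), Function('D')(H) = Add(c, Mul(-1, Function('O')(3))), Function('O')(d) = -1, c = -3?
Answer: Rational(797, 14) ≈ 56.929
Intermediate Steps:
Function('D')(H) = -2 (Function('D')(H) = Add(-3, Mul(-1, -1)) = Add(-3, 1) = -2)
Function('E')(S) = Mul(-2, Pow(S, -1))
Add(Function('t')(39, Mul(3, 6)), Function('E')(28)) = Add(Add(39, Mul(3, 6)), Mul(-2, Pow(28, -1))) = Add(Add(39, 18), Mul(-2, Rational(1, 28))) = Add(57, Rational(-1, 14)) = Rational(797, 14)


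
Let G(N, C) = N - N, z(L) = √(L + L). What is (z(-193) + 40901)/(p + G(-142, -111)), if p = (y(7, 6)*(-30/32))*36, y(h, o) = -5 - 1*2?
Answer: 23372/135 + 4*I*√386/945 ≈ 173.13 + 0.083161*I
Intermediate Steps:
z(L) = √2*√L (z(L) = √(2*L) = √2*√L)
y(h, o) = -7 (y(h, o) = -5 - 2 = -7)
G(N, C) = 0
p = 945/4 (p = -(-210)/32*36 = -7*(-15/16)*36 = (105/16)*36 = 945/4 ≈ 236.25)
(z(-193) + 40901)/(p + G(-142, -111)) = (√2*√(-193) + 40901)/(945/4 + 0) = (√2*(I*√193) + 40901)/(945/4) = (I*√386 + 40901)*(4/945) = (40901 + I*√386)*(4/945) = 23372/135 + 4*I*√386/945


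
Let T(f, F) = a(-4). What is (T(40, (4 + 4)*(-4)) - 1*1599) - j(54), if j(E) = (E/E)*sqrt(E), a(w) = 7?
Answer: -1592 - 3*sqrt(6) ≈ -1599.3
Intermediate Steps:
T(f, F) = 7
j(E) = sqrt(E) (j(E) = 1*sqrt(E) = sqrt(E))
(T(40, (4 + 4)*(-4)) - 1*1599) - j(54) = (7 - 1*1599) - sqrt(54) = (7 - 1599) - 3*sqrt(6) = -1592 - 3*sqrt(6)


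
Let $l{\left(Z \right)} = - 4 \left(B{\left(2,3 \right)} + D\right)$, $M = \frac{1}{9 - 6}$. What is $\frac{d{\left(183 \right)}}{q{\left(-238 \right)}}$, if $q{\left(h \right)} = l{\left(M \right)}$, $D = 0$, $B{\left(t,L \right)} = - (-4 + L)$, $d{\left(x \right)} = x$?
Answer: $- \frac{183}{4} \approx -45.75$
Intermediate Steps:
$M = \frac{1}{3} \approx 0.33333$
$B{\left(t,L \right)} = 4 - L$
$l{\left(Z \right)} = -4$ ($l{\left(Z \right)} = - 4 \left(\left(4 - 3\right) + 0\right) = - 4 \left(1 + 0\right) = \left(-4\right) 1 = -4$)
$q{\left(h \right)} = -4$
$\frac{d{\left(183 \right)}}{q{\left(-238 \right)}} = \frac{183}{-4} = 183 \left(- \frac{1}{4}\right) = - \frac{183}{4}$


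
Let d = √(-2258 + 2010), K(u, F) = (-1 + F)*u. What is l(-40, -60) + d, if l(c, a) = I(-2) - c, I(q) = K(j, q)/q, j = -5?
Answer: 65/2 + 2*I*√62 ≈ 32.5 + 15.748*I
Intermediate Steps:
K(u, F) = u*(-1 + F)
I(q) = (5 - 5*q)/q (I(q) = (-5*(-1 + q))/q = (5 - 5*q)/q)
l(c, a) = -15/2 - c (l(c, a) = (-5 + 5/(-2)) - c = (-5 + 5*(-½)) - c = (-5 - 5/2) - c = -15/2 - c)
d = 2*I*√62 (d = √(-248) = 2*I*√62 ≈ 15.748*I)
l(-40, -60) + d = (-15/2 - 1*(-40)) + 2*I*√62 = (-15/2 + 40) + 2*I*√62 = 65/2 + 2*I*√62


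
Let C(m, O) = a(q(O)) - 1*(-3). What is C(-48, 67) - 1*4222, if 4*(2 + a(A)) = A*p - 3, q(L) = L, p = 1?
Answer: -4205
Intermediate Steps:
a(A) = -11/4 + A/4 (a(A) = -2 + (A*1 - 3)/4 = -2 + (A - 3)/4 = -2 + (-3 + A)/4 = -2 + (-3/4 + A/4) = -11/4 + A/4)
C(m, O) = 1/4 + O/4 (C(m, O) = (-11/4 + O/4) - 1*(-3) = (-11/4 + O/4) + 3 = 1/4 + O/4)
C(-48, 67) - 1*4222 = (1/4 + (1/4)*67) - 1*4222 = (1/4 + 67/4) - 4222 = 17 - 4222 = -4205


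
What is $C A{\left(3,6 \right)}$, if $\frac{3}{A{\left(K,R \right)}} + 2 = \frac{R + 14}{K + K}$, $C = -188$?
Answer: $-423$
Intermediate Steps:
$A{\left(K,R \right)} = \frac{3}{-2 + \frac{14 + R}{2 K}}$ ($A{\left(K,R \right)} = \frac{3}{-2 + \frac{R + 14}{K + K}} = \frac{3}{-2 + \frac{14 + R}{2 K}}$)
$C A{\left(3,6 \right)} = - 188 \cdot 6 \cdot 3 \frac{1}{14 + 6 - 12} = - 188 \cdot 6 \cdot 3 \cdot \frac{1}{8} = \left(-188\right) \frac{9}{4} = -423$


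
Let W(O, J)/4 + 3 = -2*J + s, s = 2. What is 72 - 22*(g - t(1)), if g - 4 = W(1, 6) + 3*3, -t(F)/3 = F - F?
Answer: 930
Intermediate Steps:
t(F) = 0 (t(F) = -3*(F - F) = -3*0 = 0)
W(O, J) = -4 - 8*J (W(O, J) = -12 + 4*(-2*J + 2) = -12 + 4*(2 - 2*J) = -12 + (8 - 8*J) = -4 - 8*J)
g = -39 (g = 4 + ((-4 - 8*6) + 3*3) = 4 + ((-4 - 48) + 9) = 4 + (-52 + 9) = 4 - 43 = -39)
72 - 22*(g - t(1)) = 72 - 22*(-39 - 1*0) = 72 - 22*(-39 + 0) = 72 - 22*(-39) = 72 + 858 = 930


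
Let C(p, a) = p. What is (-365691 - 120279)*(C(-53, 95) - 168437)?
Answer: 81881085300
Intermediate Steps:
(-365691 - 120279)*(C(-53, 95) - 168437) = (-365691 - 120279)*(-53 - 168437) = -485970*(-168490) = 81881085300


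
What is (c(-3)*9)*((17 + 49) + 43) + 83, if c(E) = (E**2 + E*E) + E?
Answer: 14798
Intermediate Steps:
c(E) = E + 2*E**2 (c(E) = (E**2 + E**2) + E = 2*E**2 + E = E + 2*E**2)
(c(-3)*9)*((17 + 49) + 43) + 83 = (-3*(1 + 2*(-3))*9)*((17 + 49) + 43) + 83 = (-3*(1 - 6)*9)*(66 + 43) + 83 = (-3*(-5)*9)*109 + 83 = (15*9)*109 + 83 = 135*109 + 83 = 14715 + 83 = 14798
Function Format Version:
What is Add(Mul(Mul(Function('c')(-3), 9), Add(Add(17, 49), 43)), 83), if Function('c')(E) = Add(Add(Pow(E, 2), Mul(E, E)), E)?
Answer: 14798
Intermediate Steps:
Function('c')(E) = Add(E, Mul(2, Pow(E, 2))) (Function('c')(E) = Add(Add(Pow(E, 2), Pow(E, 2)), E) = Add(Mul(2, Pow(E, 2)), E) = Add(E, Mul(2, Pow(E, 2))))
Add(Mul(Mul(Function('c')(-3), 9), Add(Add(17, 49), 43)), 83) = Add(Mul(Mul(Mul(-3, Add(1, Mul(2, -3))), 9), Add(Add(17, 49), 43)), 83) = Add(Mul(Mul(Mul(-3, Add(1, -6)), 9), Add(66, 43)), 83) = Add(Mul(Mul(Mul(-3, -5), 9), 109), 83) = Add(Mul(Mul(15, 9), 109), 83) = Add(Mul(135, 109), 83) = Add(14715, 83) = 14798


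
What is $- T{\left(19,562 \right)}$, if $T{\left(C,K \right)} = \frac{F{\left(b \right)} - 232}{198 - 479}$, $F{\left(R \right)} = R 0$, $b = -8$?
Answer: $- \frac{232}{281} \approx -0.82562$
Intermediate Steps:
$F{\left(R \right)} = 0$
$T{\left(C,K \right)} = \frac{232}{281}$ ($T{\left(C,K \right)} = \frac{0 - 232}{198 - 479} = - \frac{232}{-281} = \left(-232\right) \left(- \frac{1}{281}\right) = \frac{232}{281}$)
$- T{\left(19,562 \right)} = \left(-1\right) \frac{232}{281} = - \frac{232}{281}$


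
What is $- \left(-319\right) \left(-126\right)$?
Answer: $-40194$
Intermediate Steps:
$- \left(-319\right) \left(-126\right) = \left(-1\right) 40194 = -40194$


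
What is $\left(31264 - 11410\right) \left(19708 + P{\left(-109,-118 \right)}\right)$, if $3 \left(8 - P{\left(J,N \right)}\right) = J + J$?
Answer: $392884188$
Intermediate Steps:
$P{\left(J,N \right)} = 8 - \frac{2 J}{3}$ ($P{\left(J,N \right)} = 8 - \frac{J + J}{3} = 8 - \frac{2 J}{3}$)
$\left(31264 - 11410\right) \left(19708 + P{\left(-109,-118 \right)}\right) = \left(31264 - 11410\right) \left(19708 + \left(8 - - \frac{218}{3}\right)\right) = 19854 \left(19708 + \left(8 + \frac{218}{3}\right)\right) = 19854 \left(19708 + \frac{242}{3}\right) = 19854 \cdot \frac{59366}{3} = 392884188$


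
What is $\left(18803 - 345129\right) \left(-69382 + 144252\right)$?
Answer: $-24432027620$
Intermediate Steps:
$\left(18803 - 345129\right) \left(-69382 + 144252\right) = \left(-326326\right) 74870 = -24432027620$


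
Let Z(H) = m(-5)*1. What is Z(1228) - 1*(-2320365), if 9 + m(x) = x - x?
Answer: 2320356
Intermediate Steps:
m(x) = -9 (m(x) = -9 + (x - x) = -9 + 0 = -9)
Z(H) = -9 (Z(H) = -9*1 = -9)
Z(1228) - 1*(-2320365) = -9 - 1*(-2320365) = -9 + 2320365 = 2320356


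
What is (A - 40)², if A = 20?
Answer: 400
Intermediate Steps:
(A - 40)² = (20 - 40)² = (-20)² = 400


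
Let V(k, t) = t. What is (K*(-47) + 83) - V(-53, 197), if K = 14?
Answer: -772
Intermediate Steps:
(K*(-47) + 83) - V(-53, 197) = (14*(-47) + 83) - 1*197 = (-658 + 83) - 197 = -575 - 197 = -772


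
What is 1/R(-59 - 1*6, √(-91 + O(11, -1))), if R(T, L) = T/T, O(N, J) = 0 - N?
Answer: 1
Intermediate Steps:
O(N, J) = -N
R(T, L) = 1
1/R(-59 - 1*6, √(-91 + O(11, -1))) = 1/1 = 1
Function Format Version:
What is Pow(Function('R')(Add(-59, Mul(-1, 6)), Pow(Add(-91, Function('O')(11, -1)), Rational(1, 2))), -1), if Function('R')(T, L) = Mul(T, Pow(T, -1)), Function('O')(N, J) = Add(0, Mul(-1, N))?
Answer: 1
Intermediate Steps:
Function('O')(N, J) = Mul(-1, N)
Function('R')(T, L) = 1
Pow(Function('R')(Add(-59, Mul(-1, 6)), Pow(Add(-91, Function('O')(11, -1)), Rational(1, 2))), -1) = Pow(1, -1) = 1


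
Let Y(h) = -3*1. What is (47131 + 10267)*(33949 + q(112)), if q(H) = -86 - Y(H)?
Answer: 1943840668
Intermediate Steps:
Y(h) = -3
q(H) = -83 (q(H) = -86 - 1*(-3) = -86 + 3 = -83)
(47131 + 10267)*(33949 + q(112)) = (47131 + 10267)*(33949 - 83) = 57398*33866 = 1943840668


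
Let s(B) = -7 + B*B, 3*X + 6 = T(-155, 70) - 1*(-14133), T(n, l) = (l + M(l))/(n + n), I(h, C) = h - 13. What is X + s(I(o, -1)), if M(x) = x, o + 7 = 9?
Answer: 448525/93 ≈ 4822.9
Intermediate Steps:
o = 2 (o = -7 + 9 = 2)
I(h, C) = -13 + h
T(n, l) = l/n (T(n, l) = (l + l)/(n + n) = (2*l)/((2*n)) = (2*l)*(1/(2*n)) = l/n)
X = 437923/93 (X = -2 + (70/(-155) - 1*(-14133))/3 = -2 + (70*(-1/155) + 14133)/3 = -2 + (-14/31 + 14133)/3 = -2 + (⅓)*(438109/31) = -2 + 438109/93 = 437923/93 ≈ 4708.9)
s(B) = -7 + B²
X + s(I(o, -1)) = 437923/93 + (-7 + (-13 + 2)²) = 437923/93 + (-7 + (-11)²) = 437923/93 + (-7 + 121) = 437923/93 + 114 = 448525/93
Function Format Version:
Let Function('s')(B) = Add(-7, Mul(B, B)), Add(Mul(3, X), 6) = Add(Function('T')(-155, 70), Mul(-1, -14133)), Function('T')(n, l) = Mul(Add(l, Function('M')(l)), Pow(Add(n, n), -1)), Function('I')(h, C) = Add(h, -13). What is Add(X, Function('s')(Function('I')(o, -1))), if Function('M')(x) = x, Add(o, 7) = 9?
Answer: Rational(448525, 93) ≈ 4822.9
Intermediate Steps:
o = 2 (o = Add(-7, 9) = 2)
Function('I')(h, C) = Add(-13, h)
Function('T')(n, l) = Mul(l, Pow(n, -1)) (Function('T')(n, l) = Mul(Add(l, l), Pow(Add(n, n), -1)) = Mul(Mul(2, l), Pow(Mul(2, n), -1)) = Mul(Mul(2, l), Mul(Rational(1, 2), Pow(n, -1))) = Mul(l, Pow(n, -1)))
X = Rational(437923, 93) (X = Add(-2, Mul(Rational(1, 3), Add(Mul(70, Pow(-155, -1)), Mul(-1, -14133)))) = Add(-2, Mul(Rational(1, 3), Add(Mul(70, Rational(-1, 155)), 14133))) = Add(-2, Mul(Rational(1, 3), Add(Rational(-14, 31), 14133))) = Add(-2, Mul(Rational(1, 3), Rational(438109, 31))) = Add(-2, Rational(438109, 93)) = Rational(437923, 93) ≈ 4708.9)
Function('s')(B) = Add(-7, Pow(B, 2))
Add(X, Function('s')(Function('I')(o, -1))) = Add(Rational(437923, 93), Add(-7, Pow(Add(-13, 2), 2))) = Add(Rational(437923, 93), Add(-7, Pow(-11, 2))) = Add(Rational(437923, 93), Add(-7, 121)) = Add(Rational(437923, 93), 114) = Rational(448525, 93)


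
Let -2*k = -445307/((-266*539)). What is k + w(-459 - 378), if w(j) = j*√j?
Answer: -445307/286748 - 2511*I*√93 ≈ -1.553 - 24215.0*I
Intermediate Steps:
w(j) = j^(3/2)
k = -445307/286748 (k = -(-445307)/(2*((-266*539))) = -(-445307)/(2*(-143374)) = -(-445307)*(-1)/(2*143374) = -½*445307/143374 = -445307/286748 ≈ -1.5530)
k + w(-459 - 378) = -445307/286748 + (-459 - 378)^(3/2) = -445307/286748 + (-837)^(3/2) = -445307/286748 - 2511*I*√93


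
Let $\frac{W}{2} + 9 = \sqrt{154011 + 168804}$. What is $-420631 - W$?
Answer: $-420613 - 2 \sqrt{322815} \approx -4.2175 \cdot 10^{5}$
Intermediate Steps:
$W = -18 + 2 \sqrt{322815}$ ($W = -18 + 2 \sqrt{154011 + 168804} = -18 + 2 \sqrt{322815} \approx 1118.3$)
$-420631 - W = -420631 - \left(-18 + 2 \sqrt{322815}\right) = -420631 + \left(18 - 2 \sqrt{322815}\right) = -420613 - 2 \sqrt{322815}$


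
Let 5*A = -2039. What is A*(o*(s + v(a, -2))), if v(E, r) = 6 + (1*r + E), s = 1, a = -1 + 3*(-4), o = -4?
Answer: -65248/5 ≈ -13050.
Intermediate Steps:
A = -2039/5 (A = (⅕)*(-2039) = -2039/5 ≈ -407.80)
a = -13 (a = -1 - 12 = -13)
v(E, r) = 6 + E + r (v(E, r) = 6 + (r + E) = 6 + (E + r) = 6 + E + r)
A*(o*(s + v(a, -2))) = -(-8156)*(1 + (6 - 13 - 2))/5 = -(-8156)*(1 - 9)/5 = -(-8156)*(-8)/5 = -2039/5*32 = -65248/5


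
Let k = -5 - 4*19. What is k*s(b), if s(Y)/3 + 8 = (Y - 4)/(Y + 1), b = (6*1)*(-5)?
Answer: 48114/29 ≈ 1659.1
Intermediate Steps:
b = -30 (b = 6*(-5) = -30)
s(Y) = -24 + 3*(-4 + Y)/(1 + Y) (s(Y) = -24 + 3*((Y - 4)/(Y + 1)) = -24 + 3*((-4 + Y)/(1 + Y)) = -24 + 3*(-4 + Y)/(1 + Y))
k = -81 (k = -5 - 76 = -81)
k*s(b) = -243*(-12 - 7*(-30))/(1 - 30) = -243*(-12 + 210)/(-29) = -243*(-1)*198/29 = -81*(-594/29) = 48114/29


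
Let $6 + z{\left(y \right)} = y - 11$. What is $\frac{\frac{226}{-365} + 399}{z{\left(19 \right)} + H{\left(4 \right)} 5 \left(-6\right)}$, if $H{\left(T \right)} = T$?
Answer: $- \frac{145409}{43070} \approx -3.3761$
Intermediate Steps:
$z{\left(y \right)} = -17 + y$ ($z{\left(y \right)} = -6 + \left(y - 11\right) = -6 + \left(-11 + y\right) = -17 + y$)
$\frac{\frac{226}{-365} + 399}{z{\left(19 \right)} + H{\left(4 \right)} 5 \left(-6\right)} = \frac{\frac{226}{-365} + 399}{\left(-17 + 19\right) + 4 \cdot 5 \left(-6\right)} = \frac{226 \left(- \frac{1}{365}\right) + 399}{2 + 20 \left(-6\right)} = \frac{- \frac{226}{365} + 399}{2 - 120} = \frac{145409}{365 \left(-118\right)} = \frac{145409}{365} \left(- \frac{1}{118}\right) = - \frac{145409}{43070}$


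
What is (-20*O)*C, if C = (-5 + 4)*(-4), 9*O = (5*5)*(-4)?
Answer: 8000/9 ≈ 888.89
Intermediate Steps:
O = -100/9 (O = ((5*5)*(-4))/9 = (25*(-4))/9 = (1/9)*(-100) = -100/9 ≈ -11.111)
C = 4 (C = -1*(-4) = 4)
(-20*O)*C = -20*(-100/9)*4 = (2000/9)*4 = 8000/9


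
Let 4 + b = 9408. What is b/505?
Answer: 9404/505 ≈ 18.622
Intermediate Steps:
b = 9404 (b = -4 + 9408 = 9404)
b/505 = 9404/505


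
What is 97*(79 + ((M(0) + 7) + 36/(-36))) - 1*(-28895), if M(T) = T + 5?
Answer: 37625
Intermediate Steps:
M(T) = 5 + T
97*(79 + ((M(0) + 7) + 36/(-36))) - 1*(-28895) = 97*(79 + (((5 + 0) + 7) + 36/(-36))) - 1*(-28895) = 97*(79 + ((5 + 7) + 36*(-1/36))) + 28895 = 97*(79 + (12 - 1)) + 28895 = 97*(79 + 11) + 28895 = 97*90 + 28895 = 8730 + 28895 = 37625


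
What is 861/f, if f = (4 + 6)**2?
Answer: 861/100 ≈ 8.6100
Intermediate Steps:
f = 100 (f = 10**2 = 100)
861/f = 861/100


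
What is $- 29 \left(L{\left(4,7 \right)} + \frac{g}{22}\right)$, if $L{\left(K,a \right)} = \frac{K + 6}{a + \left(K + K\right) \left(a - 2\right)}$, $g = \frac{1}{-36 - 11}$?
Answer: $- \frac{6351}{1034} \approx -6.1422$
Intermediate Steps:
$g = - \frac{1}{47}$ ($g = \frac{1}{-47} = - \frac{1}{47} \approx -0.021277$)
$L{\left(K,a \right)} = \frac{6 + K}{a + 2 K \left(-2 + a\right)}$
$- 29 \left(L{\left(4,7 \right)} + \frac{g}{22}\right) = - 29 \left(\frac{6 + 4}{7 - 16 + 2 \cdot 4 \cdot 7} - \frac{1}{47 \cdot 22}\right) = - 29 \left(\frac{1}{7 - 16 + 56} \cdot 10 - \frac{1}{1034}\right) = - 29 \left(\frac{1}{47} \cdot 10 - \frac{1}{1034}\right) = - 29 \left(\frac{10}{47} - \frac{1}{1034}\right) = \left(-29\right) \frac{219}{1034} = - \frac{6351}{1034}$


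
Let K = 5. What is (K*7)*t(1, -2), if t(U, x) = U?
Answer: 35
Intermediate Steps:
(K*7)*t(1, -2) = (5*7)*1 = 35*1 = 35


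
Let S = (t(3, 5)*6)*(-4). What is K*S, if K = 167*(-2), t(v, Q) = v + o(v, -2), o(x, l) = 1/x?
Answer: 26720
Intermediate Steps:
t(v, Q) = v + 1/v
S = -80 (S = ((3 + 1/3)*6)*(-4) = ((3 + ⅓)*6)*(-4) = ((10/3)*6)*(-4) = 20*(-4) = -80)
K = -334
K*S = -334*(-80) = 26720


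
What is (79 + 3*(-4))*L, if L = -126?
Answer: -8442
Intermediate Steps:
(79 + 3*(-4))*L = (79 + 3*(-4))*(-126) = (79 - 12)*(-126) = 67*(-126) = -8442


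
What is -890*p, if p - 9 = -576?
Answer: 504630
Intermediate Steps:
p = -567 (p = 9 - 576 = -567)
-890*p = -890*(-567) = 504630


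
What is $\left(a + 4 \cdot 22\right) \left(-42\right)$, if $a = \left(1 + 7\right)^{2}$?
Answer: $-6384$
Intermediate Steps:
$a = 64$ ($a = 8^{2} = 64$)
$\left(a + 4 \cdot 22\right) \left(-42\right) = \left(64 + 4 \cdot 22\right) \left(-42\right) = \left(64 + 88\right) \left(-42\right) = 152 \left(-42\right) = -6384$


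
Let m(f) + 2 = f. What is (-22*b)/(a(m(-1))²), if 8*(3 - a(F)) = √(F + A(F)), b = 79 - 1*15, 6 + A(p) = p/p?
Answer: -22528/(12 - I*√2)² ≈ -150.07 - 35.871*I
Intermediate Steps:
A(p) = -5 (A(p) = -6 + p/p = -6 + 1 = -5)
m(f) = -2 + f
b = 64 (b = 79 - 15 = 64)
a(F) = 3 - √(-5 + F)/8 (a(F) = 3 - √(F - 5)/8 = 3 - √(-5 + F)/8)
(-22*b)/(a(m(-1))²) = (-22*64)/((3 - √(-5 + (-2 - 1))/8)²) = -1408/(3 - √(-5 - 3)/8)² = -1408/(3 - I*√2/4)²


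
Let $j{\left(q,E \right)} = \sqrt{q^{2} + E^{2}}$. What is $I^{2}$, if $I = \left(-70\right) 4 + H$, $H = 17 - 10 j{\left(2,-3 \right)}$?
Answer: $70469 + 5260 \sqrt{13} \approx 89434.0$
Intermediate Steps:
$j{\left(q,E \right)} = \sqrt{E^{2} + q^{2}}$
$H = 17 - 10 \sqrt{13}$ ($H = 17 - 10 \sqrt{\left(-3\right)^{2} + 2^{2}} = 17 - 10 \sqrt{9 + 4} = 17 - 10 \sqrt{13} \approx -19.056$)
$I = -263 - 10 \sqrt{13}$ ($I = \left(-70\right) 4 + \left(17 - 10 \sqrt{13}\right) = -280 + \left(17 - 10 \sqrt{13}\right) = -263 - 10 \sqrt{13} \approx -299.06$)
$I^{2} = \left(-263 - 10 \sqrt{13}\right)^{2}$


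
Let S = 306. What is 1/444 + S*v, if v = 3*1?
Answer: 407593/444 ≈ 918.00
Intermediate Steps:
v = 3
1/444 + S*v = 1/444 + 306*3 = 1/444 + 918 = 407593/444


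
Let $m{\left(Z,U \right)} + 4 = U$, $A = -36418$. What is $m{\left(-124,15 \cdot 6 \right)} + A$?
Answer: $-36332$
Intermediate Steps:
$m{\left(Z,U \right)} = -4 + U$
$m{\left(-124,15 \cdot 6 \right)} + A = \left(-4 + 15 \cdot 6\right) - 36418 = \left(-4 + 90\right) - 36418 = 86 - 36418 = -36332$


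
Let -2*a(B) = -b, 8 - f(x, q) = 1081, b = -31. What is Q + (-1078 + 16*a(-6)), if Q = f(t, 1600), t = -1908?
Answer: -2399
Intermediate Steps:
f(x, q) = -1073 (f(x, q) = 8 - 1*1081 = 8 - 1081 = -1073)
a(B) = -31/2 (a(B) = -(-1)*(-31)/2 = -½*31 = -31/2)
Q = -1073
Q + (-1078 + 16*a(-6)) = -1073 + (-1078 + 16*(-31/2)) = -1073 + (-1078 - 248) = -1073 - 1326 = -2399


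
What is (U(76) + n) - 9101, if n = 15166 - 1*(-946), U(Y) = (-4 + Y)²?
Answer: 12195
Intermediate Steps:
n = 16112 (n = 15166 + 946 = 16112)
(U(76) + n) - 9101 = ((-4 + 76)² + 16112) - 9101 = (72² + 16112) - 9101 = (5184 + 16112) - 9101 = 21296 - 9101 = 12195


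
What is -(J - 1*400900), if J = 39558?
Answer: 361342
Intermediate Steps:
-(J - 1*400900) = -(39558 - 1*400900) = -(39558 - 400900) = -1*(-361342) = 361342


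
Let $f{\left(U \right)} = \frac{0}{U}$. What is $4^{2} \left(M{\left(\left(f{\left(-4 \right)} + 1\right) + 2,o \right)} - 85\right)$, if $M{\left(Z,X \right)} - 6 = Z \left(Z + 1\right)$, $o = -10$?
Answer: $-1072$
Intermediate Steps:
$f{\left(U \right)} = 0$
$M{\left(Z,X \right)} = 6 + Z \left(1 + Z\right)$ ($M{\left(Z,X \right)} = 6 + Z \left(Z + 1\right) = 6 + Z \left(1 + Z\right)$)
$4^{2} \left(M{\left(\left(f{\left(-4 \right)} + 1\right) + 2,o \right)} - 85\right) = 4^{2} \left(\left(6 + \left(\left(0 + 1\right) + 2\right) + \left(\left(0 + 1\right) + 2\right)^{2}\right) - 85\right) = 16 \left(\left(6 + \left(1 + 2\right) + \left(1 + 2\right)^{2}\right) - 85\right) = 16 \left(\left(6 + 3 + 3^{2}\right) - 85\right) = 16 \left(\left(6 + 3 + 9\right) - 85\right) = 16 \left(18 - 85\right) = 16 \left(-67\right) = -1072$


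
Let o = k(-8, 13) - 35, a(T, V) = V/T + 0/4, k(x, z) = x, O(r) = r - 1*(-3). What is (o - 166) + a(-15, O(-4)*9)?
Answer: -1042/5 ≈ -208.40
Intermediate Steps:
O(r) = 3 + r (O(r) = r + 3 = 3 + r)
a(T, V) = V/T (a(T, V) = V/T + 0*(¼) = V/T + 0 = V/T)
o = -43 (o = -8 - 35 = -43)
(o - 166) + a(-15, O(-4)*9) = (-43 - 166) + ((3 - 4)*9)/(-15) = -209 - 1*9*(-1/15) = -209 - 9*(-1/15) = -209 + ⅗ = -1042/5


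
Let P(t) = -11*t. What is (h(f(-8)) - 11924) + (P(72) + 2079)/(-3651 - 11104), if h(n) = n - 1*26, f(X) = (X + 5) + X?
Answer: -13575834/1135 ≈ -11961.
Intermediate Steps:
f(X) = 5 + 2*X (f(X) = (5 + X) + X = 5 + 2*X)
h(n) = -26 + n (h(n) = n - 26 = -26 + n)
(h(f(-8)) - 11924) + (P(72) + 2079)/(-3651 - 11104) = ((-26 + (5 + 2*(-8))) - 11924) + (-11*72 + 2079)/(-3651 - 11104) = ((-26 + (5 - 16)) - 11924) + (-792 + 2079)/(-14755) = ((-26 - 11) - 11924) + 1287*(-1/14755) = (-37 - 11924) - 99/1135 = -11961 - 99/1135 = -13575834/1135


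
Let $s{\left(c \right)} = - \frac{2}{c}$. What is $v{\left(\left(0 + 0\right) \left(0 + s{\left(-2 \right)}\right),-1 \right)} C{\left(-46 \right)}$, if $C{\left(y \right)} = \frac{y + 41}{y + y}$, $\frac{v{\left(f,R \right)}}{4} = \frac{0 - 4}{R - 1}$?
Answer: $\frac{10}{23} \approx 0.43478$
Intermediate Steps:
$v{\left(f,R \right)} = - \frac{16}{-1 + R}$ ($v{\left(f,R \right)} = 4 \frac{0 - 4}{R - 1} = 4 \left(- \frac{4}{-1 + R}\right) = - \frac{16}{-1 + R}$)
$C{\left(y \right)} = \frac{41 + y}{2 y}$
$v{\left(\left(0 + 0\right) \left(0 + s{\left(-2 \right)}\right),-1 \right)} C{\left(-46 \right)} = - \frac{16}{-1 - 1} \frac{41 - 46}{2 \left(-46\right)} = - \frac{16}{-2} \cdot \frac{1}{2} \left(- \frac{1}{46}\right) \left(-5\right) = \left(-16\right) \left(- \frac{1}{2}\right) \frac{5}{92} = 8 \cdot \frac{5}{92} = \frac{10}{23}$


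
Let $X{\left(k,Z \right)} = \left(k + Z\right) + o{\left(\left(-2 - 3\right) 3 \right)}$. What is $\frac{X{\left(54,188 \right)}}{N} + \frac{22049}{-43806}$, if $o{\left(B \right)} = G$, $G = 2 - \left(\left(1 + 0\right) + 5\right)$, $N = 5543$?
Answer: $- \frac{111791779}{242816658} \approx -0.4604$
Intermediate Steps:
$G = -4$ ($G = 2 - \left(1 + 5\right) = 2 - 6 = -4$)
$o{\left(B \right)} = -4$
$X{\left(k,Z \right)} = -4 + Z + k$ ($X{\left(k,Z \right)} = \left(k + Z\right) - 4 = \left(Z + k\right) - 4 = -4 + Z + k$)
$\frac{X{\left(54,188 \right)}}{N} + \frac{22049}{-43806} = \frac{-4 + 188 + 54}{5543} + \frac{22049}{-43806} = 238 \cdot \frac{1}{5543} + 22049 \left(- \frac{1}{43806}\right) = \frac{238}{5543} - \frac{22049}{43806} = - \frac{111791779}{242816658}$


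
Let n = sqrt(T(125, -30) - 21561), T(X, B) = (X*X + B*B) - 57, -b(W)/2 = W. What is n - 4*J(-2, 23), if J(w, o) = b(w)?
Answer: -16 + I*sqrt(5093) ≈ -16.0 + 71.365*I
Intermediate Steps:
b(W) = -2*W
J(w, o) = -2*w
T(X, B) = -57 + B**2 + X**2 (T(X, B) = (X**2 + B**2) - 57 = (B**2 + X**2) - 57 = -57 + B**2 + X**2)
n = I*sqrt(5093) (n = sqrt((-57 + (-30)**2 + 125**2) - 21561) = sqrt((-57 + 900 + 15625) - 21561) = sqrt(16468 - 21561) = sqrt(-5093) = I*sqrt(5093) ≈ 71.365*I)
n - 4*J(-2, 23) = I*sqrt(5093) - (-8)*(-2) = I*sqrt(5093) - 4*4 = I*sqrt(5093) - 16 = -16 + I*sqrt(5093)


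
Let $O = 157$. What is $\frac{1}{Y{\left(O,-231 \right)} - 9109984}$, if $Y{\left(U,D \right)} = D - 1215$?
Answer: $- \frac{1}{9111430} \approx -1.0975 \cdot 10^{-7}$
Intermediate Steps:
$Y{\left(U,D \right)} = -1215 + D$
$\frac{1}{Y{\left(O,-231 \right)} - 9109984} = \frac{1}{\left(-1215 - 231\right) - 9109984} = \frac{1}{-1446 - 9109984} = \frac{1}{-9111430} = - \frac{1}{9111430}$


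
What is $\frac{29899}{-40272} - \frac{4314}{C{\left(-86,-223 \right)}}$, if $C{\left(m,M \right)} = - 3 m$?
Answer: $- \frac{30241225}{1731696} \approx -17.463$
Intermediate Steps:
$\frac{29899}{-40272} - \frac{4314}{C{\left(-86,-223 \right)}} = \frac{29899}{-40272} - \frac{4314}{\left(-3\right) \left(-86\right)} = 29899 \left(- \frac{1}{40272}\right) - \frac{4314}{258} = - \frac{29899}{40272} - \frac{719}{43} = - \frac{30241225}{1731696}$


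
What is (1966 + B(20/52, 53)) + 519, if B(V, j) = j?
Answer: 2538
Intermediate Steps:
(1966 + B(20/52, 53)) + 519 = (1966 + 53) + 519 = 2019 + 519 = 2538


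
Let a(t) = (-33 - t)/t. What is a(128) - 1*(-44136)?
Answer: 5649247/128 ≈ 44135.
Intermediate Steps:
a(t) = (-33 - t)/t
a(128) - 1*(-44136) = (-33 - 1*128)/128 - 1*(-44136) = (-33 - 128)/128 + 44136 = (1/128)*(-161) + 44136 = -161/128 + 44136 = 5649247/128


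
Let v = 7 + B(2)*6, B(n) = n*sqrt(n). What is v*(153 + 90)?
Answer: 1701 + 2916*sqrt(2) ≈ 5824.8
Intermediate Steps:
B(n) = n**(3/2)
v = 7 + 12*sqrt(2) (v = 7 + 2**(3/2)*6 = 7 + (2*sqrt(2))*6 = 7 + 12*sqrt(2) ≈ 23.971)
v*(153 + 90) = (7 + 12*sqrt(2))*(153 + 90) = (7 + 12*sqrt(2))*243 = 1701 + 2916*sqrt(2)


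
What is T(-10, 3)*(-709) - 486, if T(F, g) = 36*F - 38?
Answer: 281696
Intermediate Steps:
T(F, g) = -38 + 36*F
T(-10, 3)*(-709) - 486 = (-38 + 36*(-10))*(-709) - 486 = (-38 - 360)*(-709) - 486 = -398*(-709) - 486 = 282182 - 486 = 281696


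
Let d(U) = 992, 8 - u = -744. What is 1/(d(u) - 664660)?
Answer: -1/663668 ≈ -1.5068e-6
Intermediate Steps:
u = 752 (u = 8 - 1*(-744) = 8 + 744 = 752)
1/(d(u) - 664660) = 1/(992 - 664660) = 1/(-663668) = -1/663668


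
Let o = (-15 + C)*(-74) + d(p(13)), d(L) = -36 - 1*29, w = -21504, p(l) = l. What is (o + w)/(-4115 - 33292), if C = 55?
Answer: 24529/37407 ≈ 0.65573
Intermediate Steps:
d(L) = -65 (d(L) = -36 - 29 = -65)
o = -3025 (o = (-15 + 55)*(-74) - 65 = 40*(-74) - 65 = -2960 - 65 = -3025)
(o + w)/(-4115 - 33292) = (-3025 - 21504)/(-4115 - 33292) = -24529/(-37407) = -24529*(-1/37407) = 24529/37407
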